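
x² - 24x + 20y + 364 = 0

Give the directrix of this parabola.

y = -6

Only x is squared. Complete the square in x: (x - 12)² = -20(y + 11).
Vertex (12, -11); 4p = -20 so p = -5. Opens down.
Directrix is the horizontal line y = k − p = -11 − (-5) = -6.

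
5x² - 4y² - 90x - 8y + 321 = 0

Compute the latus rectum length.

10

Rearranging, 5(x² - 18x) -4(y² + 2y) = -321.
Completing the square gives 5(x - 9)² -4(y + 1)² = -321 + 405 - 4 = 80.
Divide through by 80 to get (x - 9)²/16 - (y + 1)²/20 = 1.
Hyperbola, center (9, -1), transverse axis horizontal; a² = 16, b² = 20.
Latus rectum length = 2b²/a = 2·20/4 = 10.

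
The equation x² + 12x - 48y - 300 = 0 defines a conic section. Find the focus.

(-6, 5)

Only x is squared. Complete the square in x: (x + 6)² = 48(y + 7).
Vertex (-6, -7); 4p = 48 so p = 12. Opens up.
Focus is p units from the vertex along the axis: (h, k + p).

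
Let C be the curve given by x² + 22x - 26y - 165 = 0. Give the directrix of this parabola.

y = -35/2

Only x is squared. Complete the square in x: (x + 11)² = 26(y + 11).
Vertex (-11, -11); 4p = 26 so p = 13/2. Opens up.
Directrix is the horizontal line y = k − p = -11 − (13/2) = -35/2.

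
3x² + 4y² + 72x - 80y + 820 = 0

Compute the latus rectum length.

3

3(x² + 24x) + 4(y² - 20y) = -820
Completing the square gives 3(x + 12)² + 4(y - 10)² = -820 + 432 + 400 = 12.
Divide by 12: (x + 12)²/4 + (y - 10)²/3 = 1
Ellipse, center (-12, 10), major axis horizontal; a² = 4, b² = 3.
Latus rectum length = 2b²/a = 2·3/2 = 3.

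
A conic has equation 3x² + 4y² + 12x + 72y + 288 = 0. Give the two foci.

(-4, -9) and (0, -9)

3(x² + 4x) + 4(y² + 18y) = -288
Completing the square gives 3(x + 2)² + 4(y + 9)² = -288 + 12 + 324 = 48.
Divide through by 48 to get (x + 2)²/16 + (y + 9)²/12 = 1.
Ellipse, center (-2, -9), major axis horizontal; a² = 16, b² = 12.
c² = a² - b² = 16 - 12 = 4, so c = 2.
Foci lie on the horizontal axis through the center: (h ± c, k).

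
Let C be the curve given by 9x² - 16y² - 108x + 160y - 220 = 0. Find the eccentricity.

Group: 9(x² - 12x) -16(y² - 10y) = 220
Complete the square in x and y: 9(x - 6)² -16(y - 5)² = 220 + 324 - 400 = 144
Dividing both sides by 144: (x - 6)²/16 - (y - 5)²/9 = 1
Hyperbola, center (6, 5), transverse axis horizontal; a² = 16, b² = 9.
c² = a² + b² = 25, so c = 5.
e = c/a = 5/4.

e = 5/4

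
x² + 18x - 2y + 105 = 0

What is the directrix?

y = 23/2

Only x is squared. Complete the square in x: (x + 9)² = 2(y - 12).
Vertex (-9, 12); 4p = 2 so p = 1/2. Opens up.
Directrix is the horizontal line y = k − p = 12 − (1/2) = 23/2.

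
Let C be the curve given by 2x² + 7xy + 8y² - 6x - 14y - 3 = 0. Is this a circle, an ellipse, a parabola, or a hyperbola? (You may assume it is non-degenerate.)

A = 2, B = 7, C = 8.
Discriminant B² − 4AC = 7² − 4·2·8 = -15.
B² − 4AC < 0 ⇒ ellipse.

ellipse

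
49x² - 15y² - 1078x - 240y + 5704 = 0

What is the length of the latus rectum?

Group the x- and y-terms: 49(x² - 22x) -15(y² + 16y) = -5704
Complete the square: 49(x - 11)² -15(y + 8)² = -5704 + 5929 - 960 = -735
Dividing both sides by -735: (y + 8)²/49 - (x - 11)²/15 = 1
Hyperbola, center (11, -8), transverse axis vertical; a² = 49, b² = 15.
Latus rectum length = 2b²/a = 2·15/7 = 30/7.

30/7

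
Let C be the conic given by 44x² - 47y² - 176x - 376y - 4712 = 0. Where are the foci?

Group: 44(x² - 4x) -47(y² + 8y) = 4712
Complete the square in x and y: 44(x - 2)² -47(y + 4)² = 4712 + 176 - 752 = 4136
Divide through by 4136 to get (x - 2)²/94 - (y + 4)²/88 = 1.
Hyperbola, center (2, -4), transverse axis horizontal; a² = 94, b² = 88.
c² = a² + b² = 94 + 88 = 182, so c = √182.
Foci lie on the horizontal axis through the center: (h ± c, k).

(2 - √182, -4) and (2 + √182, -4)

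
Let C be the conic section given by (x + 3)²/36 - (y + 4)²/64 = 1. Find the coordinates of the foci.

(-13, -4) and (7, -4)

Center (-3, -4). The positive term is the x-term, so the transverse axis is horizontal; a² = 36, b² = 64.
c² = a² + b² = 36 + 64 = 100, so c = 10.
Foci lie on the horizontal axis through the center: (h ± c, k).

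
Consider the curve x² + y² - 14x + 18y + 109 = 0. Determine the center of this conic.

(7, -9)

Group: (x² - 14x) + (y² + 18y) = -109
Complete the square: (x - 7)² + (y + 9)² = -109 + 49 + 81 = 21
So (x - 7)² + (y + 9)² = 21.
Circle centered at (7, -9) with r² = 21.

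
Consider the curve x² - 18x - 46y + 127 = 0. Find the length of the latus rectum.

Only x is squared. Complete the square in x: (x - 9)² = 46(y - 1).
Vertex (9, 1); 4p = 46 so p = 23/2. Opens up.
Latus rectum length = |4p| = 46.

46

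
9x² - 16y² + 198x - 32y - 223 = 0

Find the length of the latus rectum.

Group the x- and y-terms: 9(x² + 22x) -16(y² + 2y) = 223
Complete the square in x and y: 9(x + 11)² -16(y + 1)² = 223 + 1089 - 16 = 1296
Dividing both sides by 1296: (x + 11)²/144 - (y + 1)²/81 = 1
Hyperbola, center (-11, -1), transverse axis horizontal; a² = 144, b² = 81.
Latus rectum length = 2b²/a = 2·81/12 = 27/2.

27/2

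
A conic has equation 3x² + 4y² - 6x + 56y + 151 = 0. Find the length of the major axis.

8

Group the x- and y-terms: 3(x² - 2x) + 4(y² + 14y) = -151
Complete the square in x and y: 3(x - 1)² + 4(y + 7)² = -151 + 3 + 196 = 48
Divide through by 48 to get (x - 1)²/16 + (y + 7)²/12 = 1.
Ellipse, center (1, -7), major axis horizontal; a² = 16, b² = 12.
a² = 16 so a = 4; the major axis has length 2a = 8.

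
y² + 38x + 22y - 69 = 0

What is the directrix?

x = 29/2

Only y is squared. Complete the square in y: (y + 11)² = -38(x - 5).
Vertex (5, -11); 4p = -38 so p = -19/2. Opens left.
Directrix is the vertical line x = h − p = 5 − (-19/2) = 29/2.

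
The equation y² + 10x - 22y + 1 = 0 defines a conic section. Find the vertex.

(12, 11)

Only y is squared. Complete the square in y: (y - 11)² = -10(x - 12).
Vertex (12, 11); 4p = -10 so p = -5/2. Opens left.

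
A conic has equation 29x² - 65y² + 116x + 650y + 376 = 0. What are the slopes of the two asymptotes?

Group the x- and y-terms: 29(x² + 4x) -65(y² - 10y) = -376
Completing the square gives 29(x + 2)² -65(y - 5)² = -376 + 116 - 1625 = -1885.
Divide through by -1885 to get (y - 5)²/29 - (x + 2)²/65 = 1.
Hyperbola, center (-2, 5), transverse axis vertical; a² = 29, b² = 65.
For a vertical hyperbola the asymptotes have slope ±a/b.
Here that is ±√29/√65 = ±√1885/65.

√1885/65 and -√1885/65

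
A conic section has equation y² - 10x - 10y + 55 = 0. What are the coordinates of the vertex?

Only y is squared. Complete the square in y: (y - 5)² = 10(x - 3).
Vertex (3, 5); 4p = 10 so p = 5/2. Opens right.

(3, 5)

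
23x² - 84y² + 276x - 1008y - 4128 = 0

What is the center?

23(x² + 12x) -84(y² + 12y) = 4128
Complete the square: 23(x + 6)² -84(y + 6)² = 4128 + 828 - 3024 = 1932
Dividing both sides by 1932: (x + 6)²/84 - (y + 6)²/23 = 1
Hyperbola with center (-6, -6).

(-6, -6)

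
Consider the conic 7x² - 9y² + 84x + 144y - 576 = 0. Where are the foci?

(-14, 8) and (2, 8)

Group: 7(x² + 12x) -9(y² - 16y) = 576
7(x + 6)² -9(y - 8)² = 576 + 252 - 576 = 252
Divide by 252: (x + 6)²/36 - (y - 8)²/28 = 1
Hyperbola, center (-6, 8), transverse axis horizontal; a² = 36, b² = 28.
c² = a² + b² = 36 + 28 = 64, so c = 8.
Foci lie on the horizontal axis through the center: (h ± c, k).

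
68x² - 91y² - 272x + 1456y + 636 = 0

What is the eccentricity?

68(x² - 4x) -91(y² - 16y) = -636
Complete the square: 68(x - 2)² -91(y - 8)² = -636 + 272 - 5824 = -6188
Divide by -6188: (y - 8)²/68 - (x - 2)²/91 = 1
Hyperbola, center (2, 8), transverse axis vertical; a² = 68, b² = 91.
c² = a² + b² = 159, so c = √159.
e = c/a = √159/2√17 = √2703/34.

e = √2703/34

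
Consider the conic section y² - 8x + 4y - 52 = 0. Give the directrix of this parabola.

x = -9

Only y is squared. Complete the square in y: (y + 2)² = 8(x + 7).
Vertex (-7, -2); 4p = 8 so p = 2. Opens right.
Directrix is the vertical line x = h − p = -7 − (2) = -9.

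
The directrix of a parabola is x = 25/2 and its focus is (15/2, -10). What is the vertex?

The vertex is the midpoint between the focus and the directrix along the axis of symmetry.
Axis is horizontal (directrix is vertical). Vertex x-coordinate = (15/2 + 25/2)/2 = 10; y-coordinate = -10.

(10, -10)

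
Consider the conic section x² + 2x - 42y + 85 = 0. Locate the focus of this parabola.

(-1, 25/2)

Only x is squared. Complete the square in x: (x + 1)² = 42(y - 2).
Vertex (-1, 2); 4p = 42 so p = 21/2. Opens up.
Focus is p units from the vertex along the axis: (h, k + p).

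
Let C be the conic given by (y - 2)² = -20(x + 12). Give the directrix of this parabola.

Vertex (-12, 2); 4p = -20 so p = -5. Opens left.
Directrix is the vertical line x = h − p = -12 − (-5) = -7.

x = -7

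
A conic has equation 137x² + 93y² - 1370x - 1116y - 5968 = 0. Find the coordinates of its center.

Rearranging, 137(x² - 10x) + 93(y² - 12y) = 5968.
137(x - 5)² + 93(y - 6)² = 5968 + 3425 + 3348 = 12741
Dividing both sides by 12741: (x - 5)²/93 + (y - 6)²/137 = 1
Ellipse with center (5, 6).

(5, 6)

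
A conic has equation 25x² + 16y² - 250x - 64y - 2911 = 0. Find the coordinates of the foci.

Collect terms: 25(x² - 10x) + 16(y² - 4y) = 2911
Complete the square: 25(x - 5)² + 16(y - 2)² = 2911 + 625 + 64 = 3600
Dividing both sides by 3600: (x - 5)²/144 + (y - 2)²/225 = 1
Ellipse, center (5, 2), major axis vertical; a² = 225, b² = 144.
c² = a² - b² = 225 - 144 = 81, so c = 9.
Foci lie on the vertical axis through the center: (h, k ± c).

(5, -7) and (5, 11)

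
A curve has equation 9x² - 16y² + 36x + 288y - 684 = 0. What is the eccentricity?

Group: 9(x² + 4x) -16(y² - 18y) = 684
Complete the square in x and y: 9(x + 2)² -16(y - 9)² = 684 + 36 - 1296 = -576
Divide by -576: (y - 9)²/36 - (x + 2)²/64 = 1
Hyperbola, center (-2, 9), transverse axis vertical; a² = 36, b² = 64.
c² = a² + b² = 100, so c = 10.
e = c/a = 10/6 = 5/3.

e = 5/3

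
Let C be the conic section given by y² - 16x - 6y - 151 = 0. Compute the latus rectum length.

Only y is squared. Complete the square in y: (y - 3)² = 16(x + 10).
Vertex (-10, 3); 4p = 16 so p = 4. Opens right.
Latus rectum length = |4p| = 16.

16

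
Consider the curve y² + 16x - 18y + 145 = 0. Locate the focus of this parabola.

(-8, 9)

Only y is squared. Complete the square in y: (y - 9)² = -16(x + 4).
Vertex (-4, 9); 4p = -16 so p = -4. Opens left.
Focus is p units from the vertex along the axis: (h + p, k).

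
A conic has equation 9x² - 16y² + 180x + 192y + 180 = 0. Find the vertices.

(-14, 6) and (-6, 6)

Group: 9(x² + 20x) -16(y² - 12y) = -180
Complete the square in x and y: 9(x + 10)² -16(y - 6)² = -180 + 900 - 576 = 144
Divide by 144: (x + 10)²/16 - (y - 6)²/9 = 1
Hyperbola, center (-10, 6), transverse axis horizontal; a² = 16, b² = 9.
a = 4. Vertices at (h ± a, k).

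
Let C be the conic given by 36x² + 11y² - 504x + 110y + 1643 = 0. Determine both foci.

(7, -10) and (7, 0)

Group: 36(x² - 14x) + 11(y² + 10y) = -1643
36(x - 7)² + 11(y + 5)² = -1643 + 1764 + 275 = 396
Dividing both sides by 396: (x - 7)²/11 + (y + 5)²/36 = 1
Ellipse, center (7, -5), major axis vertical; a² = 36, b² = 11.
c² = a² - b² = 36 - 11 = 25, so c = 5.
Foci lie on the vertical axis through the center: (h, k ± c).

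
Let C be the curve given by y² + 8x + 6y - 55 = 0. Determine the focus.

(6, -3)

Only y is squared. Complete the square in y: (y + 3)² = -8(x - 8).
Vertex (8, -3); 4p = -8 so p = -2. Opens left.
Focus is p units from the vertex along the axis: (h + p, k).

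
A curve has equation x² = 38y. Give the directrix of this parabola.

Vertex (0, 0); 4p = 38 so p = 19/2. Opens up.
Directrix is the horizontal line y = k − p = 0 − (19/2) = -19/2.

y = -19/2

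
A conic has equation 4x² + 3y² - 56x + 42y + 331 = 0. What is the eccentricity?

e = 1/2

Collect terms: 4(x² - 14x) + 3(y² + 14y) = -331
4(x - 7)² + 3(y + 7)² = -331 + 196 + 147 = 12
Divide by 12: (x - 7)²/3 + (y + 7)²/4 = 1
Ellipse, center (7, -7), major axis vertical; a² = 4, b² = 3.
c² = a² - b² = 1, so c = 1.
e = c/a = 1/2.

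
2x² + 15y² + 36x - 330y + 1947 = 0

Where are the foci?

(-9 - √13, 11) and (-9 + √13, 11)

Rearranging, 2(x² + 18x) + 15(y² - 22y) = -1947.
Completing the square gives 2(x + 9)² + 15(y - 11)² = -1947 + 162 + 1815 = 30.
Dividing both sides by 30: (x + 9)²/15 + (y - 11)²/2 = 1
Ellipse, center (-9, 11), major axis horizontal; a² = 15, b² = 2.
c² = a² - b² = 15 - 2 = 13, so c = √13.
Foci lie on the horizontal axis through the center: (h ± c, k).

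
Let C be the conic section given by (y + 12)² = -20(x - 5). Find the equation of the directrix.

Vertex (5, -12); 4p = -20 so p = -5. Opens left.
Directrix is the vertical line x = h − p = 5 − (-5) = 10.

x = 10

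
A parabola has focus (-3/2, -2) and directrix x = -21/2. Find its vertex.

The vertex is the midpoint between the focus and the directrix along the axis of symmetry.
Axis is horizontal (directrix is vertical). Vertex x-coordinate = (-3/2 + (-21/2))/2 = -6; y-coordinate = -2.

(-6, -2)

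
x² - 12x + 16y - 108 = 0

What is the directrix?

y = 13

Only x is squared. Complete the square in x: (x - 6)² = -16(y - 9).
Vertex (6, 9); 4p = -16 so p = -4. Opens down.
Directrix is the horizontal line y = k − p = 9 − (-4) = 13.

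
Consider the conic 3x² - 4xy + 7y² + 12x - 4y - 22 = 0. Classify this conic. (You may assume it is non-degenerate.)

ellipse

A = 3, B = -4, C = 7.
Discriminant B² − 4AC = (-4)² − 4·3·7 = -68.
B² − 4AC < 0 ⇒ ellipse.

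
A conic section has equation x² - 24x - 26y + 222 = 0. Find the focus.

(12, 19/2)

Only x is squared. Complete the square in x: (x - 12)² = 26(y - 3).
Vertex (12, 3); 4p = 26 so p = 13/2. Opens up.
Focus is p units from the vertex along the axis: (h, k + p).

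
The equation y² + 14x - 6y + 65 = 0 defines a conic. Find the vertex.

(-4, 3)

Only y is squared. Complete the square in y: (y - 3)² = -14(x + 4).
Vertex (-4, 3); 4p = -14 so p = -7/2. Opens left.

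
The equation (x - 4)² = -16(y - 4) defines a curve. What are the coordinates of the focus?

Vertex (4, 4); 4p = -16 so p = -4. Opens down.
Focus is p units from the vertex along the axis: (h, k + p).

(4, 0)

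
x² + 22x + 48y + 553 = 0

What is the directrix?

Only x is squared. Complete the square in x: (x + 11)² = -48(y + 9).
Vertex (-11, -9); 4p = -48 so p = -12. Opens down.
Directrix is the horizontal line y = k − p = -9 − (-12) = 3.

y = 3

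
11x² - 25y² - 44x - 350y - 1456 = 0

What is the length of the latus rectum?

22/5

Collect terms: 11(x² - 4x) -25(y² + 14y) = 1456
Complete the square in x and y: 11(x - 2)² -25(y + 7)² = 1456 + 44 - 1225 = 275
Dividing both sides by 275: (x - 2)²/25 - (y + 7)²/11 = 1
Hyperbola, center (2, -7), transverse axis horizontal; a² = 25, b² = 11.
Latus rectum length = 2b²/a = 2·11/5 = 22/5.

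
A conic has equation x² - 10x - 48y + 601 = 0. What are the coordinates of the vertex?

(5, 12)

Only x is squared. Complete the square in x: (x - 5)² = 48(y - 12).
Vertex (5, 12); 4p = 48 so p = 12. Opens up.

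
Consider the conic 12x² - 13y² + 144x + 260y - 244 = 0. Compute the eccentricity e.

e = 5√3/6

Group the x- and y-terms: 12(x² + 12x) -13(y² - 20y) = 244
Completing the square gives 12(x + 6)² -13(y - 10)² = 244 + 432 - 1300 = -624.
Dividing both sides by -624: (y - 10)²/48 - (x + 6)²/52 = 1
Hyperbola, center (-6, 10), transverse axis vertical; a² = 48, b² = 52.
c² = a² + b² = 100, so c = 10.
e = c/a = 10/4√3 = 5√3/6.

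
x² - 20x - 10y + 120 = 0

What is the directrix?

y = -1/2

Only x is squared. Complete the square in x: (x - 10)² = 10(y - 2).
Vertex (10, 2); 4p = 10 so p = 5/2. Opens up.
Directrix is the horizontal line y = k − p = 2 − (5/2) = -1/2.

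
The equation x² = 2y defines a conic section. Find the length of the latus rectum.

Vertex (0, 0); 4p = 2 so p = 1/2. Opens up.
Latus rectum length = |4p| = 2.

2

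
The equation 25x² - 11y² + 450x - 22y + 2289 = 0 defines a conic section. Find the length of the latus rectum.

22/5

Rearranging, 25(x² + 18x) -11(y² + 2y) = -2289.
25(x + 9)² -11(y + 1)² = -2289 + 2025 - 11 = -275
Divide by -275: (y + 1)²/25 - (x + 9)²/11 = 1
Hyperbola, center (-9, -1), transverse axis vertical; a² = 25, b² = 11.
Latus rectum length = 2b²/a = 2·11/5 = 22/5.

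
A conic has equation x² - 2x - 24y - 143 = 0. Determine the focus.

Only x is squared. Complete the square in x: (x - 1)² = 24(y + 6).
Vertex (1, -6); 4p = 24 so p = 6. Opens up.
Focus is p units from the vertex along the axis: (h, k + p).

(1, 0)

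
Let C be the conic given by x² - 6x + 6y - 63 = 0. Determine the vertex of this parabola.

Only x is squared. Complete the square in x: (x - 3)² = -6(y - 12).
Vertex (3, 12); 4p = -6 so p = -3/2. Opens down.

(3, 12)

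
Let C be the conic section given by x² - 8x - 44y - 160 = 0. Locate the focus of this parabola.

Only x is squared. Complete the square in x: (x - 4)² = 44(y + 4).
Vertex (4, -4); 4p = 44 so p = 11. Opens up.
Focus is p units from the vertex along the axis: (h, k + p).

(4, 7)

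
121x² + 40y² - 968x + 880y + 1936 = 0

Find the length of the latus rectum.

80/11

Rearranging, 121(x² - 8x) + 40(y² + 22y) = -1936.
121(x - 4)² + 40(y + 11)² = -1936 + 1936 + 4840 = 4840
Dividing both sides by 4840: (x - 4)²/40 + (y + 11)²/121 = 1
Ellipse, center (4, -11), major axis vertical; a² = 121, b² = 40.
Latus rectum length = 2b²/a = 2·40/11 = 80/11.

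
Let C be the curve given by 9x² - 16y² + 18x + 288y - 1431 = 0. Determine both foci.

Collect terms: 9(x² + 2x) -16(y² - 18y) = 1431
Completing the square gives 9(x + 1)² -16(y - 9)² = 1431 + 9 - 1296 = 144.
Divide by 144: (x + 1)²/16 - (y - 9)²/9 = 1
Hyperbola, center (-1, 9), transverse axis horizontal; a² = 16, b² = 9.
c² = a² + b² = 16 + 9 = 25, so c = 5.
Foci lie on the horizontal axis through the center: (h ± c, k).

(-6, 9) and (4, 9)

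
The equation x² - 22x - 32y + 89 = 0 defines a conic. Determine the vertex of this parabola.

Only x is squared. Complete the square in x: (x - 11)² = 32(y + 1).
Vertex (11, -1); 4p = 32 so p = 8. Opens up.

(11, -1)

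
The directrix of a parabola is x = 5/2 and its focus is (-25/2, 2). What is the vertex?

The vertex is the midpoint between the focus and the directrix along the axis of symmetry.
Axis is horizontal (directrix is vertical). Vertex x-coordinate = (-25/2 + 5/2)/2 = -5; y-coordinate = 2.

(-5, 2)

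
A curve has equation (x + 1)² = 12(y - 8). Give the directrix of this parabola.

Vertex (-1, 8); 4p = 12 so p = 3. Opens up.
Directrix is the horizontal line y = k − p = 8 − (3) = 5.

y = 5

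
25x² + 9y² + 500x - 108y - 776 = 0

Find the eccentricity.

e = 4/5

Rearranging, 25(x² + 20x) + 9(y² - 12y) = 776.
Completing the square gives 25(x + 10)² + 9(y - 6)² = 776 + 2500 + 324 = 3600.
Dividing both sides by 3600: (x + 10)²/144 + (y - 6)²/400 = 1
Ellipse, center (-10, 6), major axis vertical; a² = 400, b² = 144.
c² = a² - b² = 256, so c = 16.
e = c/a = 16/20 = 4/5.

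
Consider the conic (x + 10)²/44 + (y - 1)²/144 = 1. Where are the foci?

(-10, -9) and (-10, 11)

Center (-10, 1). The larger denominator 144 sits under the y-term, so the major axis is vertical; a² = 144, b² = 44.
c² = a² - b² = 144 - 44 = 100, so c = 10.
Foci lie on the vertical axis through the center: (h, k ± c).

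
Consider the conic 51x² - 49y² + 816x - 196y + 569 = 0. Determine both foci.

Group the x- and y-terms: 51(x² + 16x) -49(y² + 4y) = -569
Complete the square: 51(x + 8)² -49(y + 2)² = -569 + 3264 - 196 = 2499
Divide through by 2499 to get (x + 8)²/49 - (y + 2)²/51 = 1.
Hyperbola, center (-8, -2), transverse axis horizontal; a² = 49, b² = 51.
c² = a² + b² = 49 + 51 = 100, so c = 10.
Foci lie on the horizontal axis through the center: (h ± c, k).

(-18, -2) and (2, -2)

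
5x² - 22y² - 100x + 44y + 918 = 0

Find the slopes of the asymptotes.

Rearranging, 5(x² - 20x) -22(y² - 2y) = -918.
Complete the square in x and y: 5(x - 10)² -22(y - 1)² = -918 + 500 - 22 = -440
Dividing both sides by -440: (y - 1)²/20 - (x - 10)²/88 = 1
Hyperbola, center (10, 1), transverse axis vertical; a² = 20, b² = 88.
For a vertical hyperbola the asymptotes have slope ±a/b.
Here that is ±2√5/2√22 = ±√110/22.

√110/22 and -√110/22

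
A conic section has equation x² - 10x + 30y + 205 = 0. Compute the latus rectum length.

Only x is squared. Complete the square in x: (x - 5)² = -30(y + 6).
Vertex (5, -6); 4p = -30 so p = -15/2. Opens down.
Latus rectum length = |4p| = 30.

30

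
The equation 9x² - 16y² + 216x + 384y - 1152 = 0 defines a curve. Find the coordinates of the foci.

Rearranging, 9(x² + 24x) -16(y² - 24y) = 1152.
Complete the square in x and y: 9(x + 12)² -16(y - 12)² = 1152 + 1296 - 2304 = 144
Divide by 144: (x + 12)²/16 - (y - 12)²/9 = 1
Hyperbola, center (-12, 12), transverse axis horizontal; a² = 16, b² = 9.
c² = a² + b² = 16 + 9 = 25, so c = 5.
Foci lie on the horizontal axis through the center: (h ± c, k).

(-17, 12) and (-7, 12)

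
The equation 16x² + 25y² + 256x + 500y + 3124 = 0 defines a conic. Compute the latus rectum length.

Collect terms: 16(x² + 16x) + 25(y² + 20y) = -3124
Complete the square in x and y: 16(x + 8)² + 25(y + 10)² = -3124 + 1024 + 2500 = 400
Divide by 400: (x + 8)²/25 + (y + 10)²/16 = 1
Ellipse, center (-8, -10), major axis horizontal; a² = 25, b² = 16.
Latus rectum length = 2b²/a = 2·16/5 = 32/5.

32/5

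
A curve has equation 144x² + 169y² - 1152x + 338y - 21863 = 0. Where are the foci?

(-1, -1) and (9, -1)

Collect terms: 144(x² - 8x) + 169(y² + 2y) = 21863
Complete the square in x and y: 144(x - 4)² + 169(y + 1)² = 21863 + 2304 + 169 = 24336
Dividing both sides by 24336: (x - 4)²/169 + (y + 1)²/144 = 1
Ellipse, center (4, -1), major axis horizontal; a² = 169, b² = 144.
c² = a² - b² = 169 - 144 = 25, so c = 5.
Foci lie on the horizontal axis through the center: (h ± c, k).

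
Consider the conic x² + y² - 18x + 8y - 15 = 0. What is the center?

(9, -4)

Group: (x² - 18x) + (y² + 8y) = 15
Complete the square: (x - 9)² + (y + 4)² = 15 + 81 + 16 = 112
So (x - 9)² + (y + 4)² = 112.
Circle centered at (9, -4) with r² = 112.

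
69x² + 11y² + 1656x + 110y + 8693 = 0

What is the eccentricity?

e = √4002/69

69(x² + 24x) + 11(y² + 10y) = -8693
Complete the square in x and y: 69(x + 12)² + 11(y + 5)² = -8693 + 9936 + 275 = 1518
Divide through by 1518 to get (x + 12)²/22 + (y + 5)²/138 = 1.
Ellipse, center (-12, -5), major axis vertical; a² = 138, b² = 22.
c² = a² - b² = 116, so c = 2√29.
e = c/a = 2√29/√138 = √4002/69.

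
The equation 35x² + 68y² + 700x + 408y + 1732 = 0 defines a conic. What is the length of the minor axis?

35(x² + 20x) + 68(y² + 6y) = -1732
Completing the square gives 35(x + 10)² + 68(y + 3)² = -1732 + 3500 + 612 = 2380.
Dividing both sides by 2380: (x + 10)²/68 + (y + 3)²/35 = 1
Ellipse, center (-10, -3), major axis horizontal; a² = 68, b² = 35.
b² = 35 so b = √35; the minor axis has length 2b = 2√35.

2√35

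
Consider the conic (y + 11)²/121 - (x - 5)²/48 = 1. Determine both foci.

(5, -24) and (5, 2)

Center (5, -11). The positive term is the y-term, so the transverse axis is vertical; a² = 121, b² = 48.
c² = a² + b² = 121 + 48 = 169, so c = 13.
Foci lie on the vertical axis through the center: (h, k ± c).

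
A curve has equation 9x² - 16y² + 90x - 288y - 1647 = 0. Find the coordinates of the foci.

(-15, -9) and (5, -9)

Group the x- and y-terms: 9(x² + 10x) -16(y² + 18y) = 1647
Complete the square: 9(x + 5)² -16(y + 9)² = 1647 + 225 - 1296 = 576
Dividing both sides by 576: (x + 5)²/64 - (y + 9)²/36 = 1
Hyperbola, center (-5, -9), transverse axis horizontal; a² = 64, b² = 36.
c² = a² + b² = 64 + 36 = 100, so c = 10.
Foci lie on the horizontal axis through the center: (h ± c, k).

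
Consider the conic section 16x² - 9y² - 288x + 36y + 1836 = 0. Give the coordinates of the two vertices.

Group: 16(x² - 18x) -9(y² - 4y) = -1836
16(x - 9)² -9(y - 2)² = -1836 + 1296 - 36 = -576
Divide by -576: (y - 2)²/64 - (x - 9)²/36 = 1
Hyperbola, center (9, 2), transverse axis vertical; a² = 64, b² = 36.
a = 8. Vertices at (h, k ± a).

(9, -6) and (9, 10)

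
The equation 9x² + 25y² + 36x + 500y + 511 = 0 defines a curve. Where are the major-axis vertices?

(-17, -10) and (13, -10)

9(x² + 4x) + 25(y² + 20y) = -511
Complete the square in x and y: 9(x + 2)² + 25(y + 10)² = -511 + 36 + 2500 = 2025
Divide through by 2025 to get (x + 2)²/225 + (y + 10)²/81 = 1.
Ellipse, center (-2, -10), major axis horizontal; a² = 225, b² = 81.
a = 15. Vertices at (h ± a, k).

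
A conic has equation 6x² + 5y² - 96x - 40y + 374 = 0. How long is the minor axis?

Collect terms: 6(x² - 16x) + 5(y² - 8y) = -374
Complete the square in x and y: 6(x - 8)² + 5(y - 4)² = -374 + 384 + 80 = 90
Dividing both sides by 90: (x - 8)²/15 + (y - 4)²/18 = 1
Ellipse, center (8, 4), major axis vertical; a² = 18, b² = 15.
b² = 15 so b = √15; the minor axis has length 2b = 2√15.

2√15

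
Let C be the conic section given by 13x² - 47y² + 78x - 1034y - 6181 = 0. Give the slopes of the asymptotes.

Collect terms: 13(x² + 6x) -47(y² + 22y) = 6181
Completing the square gives 13(x + 3)² -47(y + 11)² = 6181 + 117 - 5687 = 611.
Divide through by 611 to get (x + 3)²/47 - (y + 11)²/13 = 1.
Hyperbola, center (-3, -11), transverse axis horizontal; a² = 47, b² = 13.
For a horizontal hyperbola the asymptotes have slope ±b/a.
Here that is ±√13/√47 = ±√611/47.

√611/47 and -√611/47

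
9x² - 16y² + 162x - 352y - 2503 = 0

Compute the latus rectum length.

9(x² + 18x) -16(y² + 22y) = 2503
Complete the square in x and y: 9(x + 9)² -16(y + 11)² = 2503 + 729 - 1936 = 1296
Divide through by 1296 to get (x + 9)²/144 - (y + 11)²/81 = 1.
Hyperbola, center (-9, -11), transverse axis horizontal; a² = 144, b² = 81.
Latus rectum length = 2b²/a = 2·81/12 = 27/2.

27/2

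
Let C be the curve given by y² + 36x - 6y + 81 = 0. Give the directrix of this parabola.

x = 7

Only y is squared. Complete the square in y: (y - 3)² = -36(x + 2).
Vertex (-2, 3); 4p = -36 so p = -9. Opens left.
Directrix is the vertical line x = h − p = -2 − (-9) = 7.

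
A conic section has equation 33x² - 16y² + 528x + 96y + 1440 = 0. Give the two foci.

Rearranging, 33(x² + 16x) -16(y² - 6y) = -1440.
33(x + 8)² -16(y - 3)² = -1440 + 2112 - 144 = 528
Divide through by 528 to get (x + 8)²/16 - (y - 3)²/33 = 1.
Hyperbola, center (-8, 3), transverse axis horizontal; a² = 16, b² = 33.
c² = a² + b² = 16 + 33 = 49, so c = 7.
Foci lie on the horizontal axis through the center: (h ± c, k).

(-15, 3) and (-1, 3)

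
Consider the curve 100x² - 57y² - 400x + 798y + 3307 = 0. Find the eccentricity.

e = √157/10

Group the x- and y-terms: 100(x² - 4x) -57(y² - 14y) = -3307
Complete the square in x and y: 100(x - 2)² -57(y - 7)² = -3307 + 400 - 2793 = -5700
Divide through by -5700 to get (y - 7)²/100 - (x - 2)²/57 = 1.
Hyperbola, center (2, 7), transverse axis vertical; a² = 100, b² = 57.
c² = a² + b² = 157, so c = √157.
e = c/a = √157/10.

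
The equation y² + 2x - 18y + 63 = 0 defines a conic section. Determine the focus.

(17/2, 9)

Only y is squared. Complete the square in y: (y - 9)² = -2(x - 9).
Vertex (9, 9); 4p = -2 so p = -1/2. Opens left.
Focus is p units from the vertex along the axis: (h + p, k).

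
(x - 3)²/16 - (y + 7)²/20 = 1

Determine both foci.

(-3, -7) and (9, -7)

Center (3, -7). The positive term is the x-term, so the transverse axis is horizontal; a² = 16, b² = 20.
c² = a² + b² = 16 + 20 = 36, so c = 6.
Foci lie on the horizontal axis through the center: (h ± c, k).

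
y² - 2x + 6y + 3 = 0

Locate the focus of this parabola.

(-5/2, -3)

Only y is squared. Complete the square in y: (y + 3)² = 2(x + 3).
Vertex (-3, -3); 4p = 2 so p = 1/2. Opens right.
Focus is p units from the vertex along the axis: (h + p, k).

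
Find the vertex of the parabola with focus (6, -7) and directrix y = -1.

(6, -4)

The vertex is the midpoint between the focus and the directrix along the axis of symmetry.
Axis is vertical (directrix is horizontal). Vertex y-coordinate = (-7 + (-1))/2 = -4; x-coordinate = 6.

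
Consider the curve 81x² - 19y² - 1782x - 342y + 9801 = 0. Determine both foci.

(11, -19) and (11, 1)

Group: 81(x² - 22x) -19(y² + 18y) = -9801
Complete the square in x and y: 81(x - 11)² -19(y + 9)² = -9801 + 9801 - 1539 = -1539
Dividing both sides by -1539: (y + 9)²/81 - (x - 11)²/19 = 1
Hyperbola, center (11, -9), transverse axis vertical; a² = 81, b² = 19.
c² = a² + b² = 81 + 19 = 100, so c = 10.
Foci lie on the vertical axis through the center: (h, k ± c).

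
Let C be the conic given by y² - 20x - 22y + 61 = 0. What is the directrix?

Only y is squared. Complete the square in y: (y - 11)² = 20(x + 3).
Vertex (-3, 11); 4p = 20 so p = 5. Opens right.
Directrix is the vertical line x = h − p = -3 − (5) = -8.

x = -8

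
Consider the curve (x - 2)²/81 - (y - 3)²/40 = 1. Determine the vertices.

Center (2, 3). The positive term is the x-term, so the transverse axis is horizontal; a² = 81, b² = 40.
a = 9. Vertices at (h ± a, k).

(-7, 3) and (11, 3)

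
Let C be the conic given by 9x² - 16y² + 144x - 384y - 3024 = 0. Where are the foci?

(-23, -12) and (7, -12)

Rearranging, 9(x² + 16x) -16(y² + 24y) = 3024.
Complete the square: 9(x + 8)² -16(y + 12)² = 3024 + 576 - 2304 = 1296
Divide by 1296: (x + 8)²/144 - (y + 12)²/81 = 1
Hyperbola, center (-8, -12), transverse axis horizontal; a² = 144, b² = 81.
c² = a² + b² = 144 + 81 = 225, so c = 15.
Foci lie on the horizontal axis through the center: (h ± c, k).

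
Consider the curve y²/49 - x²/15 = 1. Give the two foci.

Center (0, 0). The positive term is the y-term, so the transverse axis is vertical; a² = 49, b² = 15.
c² = a² + b² = 49 + 15 = 64, so c = 8.
Foci lie on the vertical axis through the center: (h, k ± c).

(0, -8) and (0, 8)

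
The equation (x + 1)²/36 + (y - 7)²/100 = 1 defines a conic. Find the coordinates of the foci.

(-1, -1) and (-1, 15)

Center (-1, 7). The larger denominator 100 sits under the y-term, so the major axis is vertical; a² = 100, b² = 36.
c² = a² - b² = 100 - 36 = 64, so c = 8.
Foci lie on the vertical axis through the center: (h, k ± c).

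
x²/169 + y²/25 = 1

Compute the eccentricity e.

e = 12/13

Center (0, 0). The larger denominator 169 sits under the x-term, so the major axis is horizontal; a² = 169, b² = 25.
c² = a² - b² = 144, so c = 12.
e = c/a = 12/13.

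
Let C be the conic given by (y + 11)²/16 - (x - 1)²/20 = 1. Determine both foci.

(1, -17) and (1, -5)

Center (1, -11). The positive term is the y-term, so the transverse axis is vertical; a² = 16, b² = 20.
c² = a² + b² = 16 + 20 = 36, so c = 6.
Foci lie on the vertical axis through the center: (h, k ± c).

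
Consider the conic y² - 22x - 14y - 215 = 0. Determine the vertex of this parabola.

(-12, 7)

Only y is squared. Complete the square in y: (y - 7)² = 22(x + 12).
Vertex (-12, 7); 4p = 22 so p = 11/2. Opens right.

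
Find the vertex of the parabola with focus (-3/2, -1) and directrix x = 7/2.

The vertex is the midpoint between the focus and the directrix along the axis of symmetry.
Axis is horizontal (directrix is vertical). Vertex x-coordinate = (-3/2 + 7/2)/2 = 1; y-coordinate = -1.

(1, -1)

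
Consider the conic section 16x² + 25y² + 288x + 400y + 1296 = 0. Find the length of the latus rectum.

64/5

Group the x- and y-terms: 16(x² + 18x) + 25(y² + 16y) = -1296
16(x + 9)² + 25(y + 8)² = -1296 + 1296 + 1600 = 1600
Divide through by 1600 to get (x + 9)²/100 + (y + 8)²/64 = 1.
Ellipse, center (-9, -8), major axis horizontal; a² = 100, b² = 64.
Latus rectum length = 2b²/a = 2·64/10 = 64/5.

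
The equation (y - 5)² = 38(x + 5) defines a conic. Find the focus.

Vertex (-5, 5); 4p = 38 so p = 19/2. Opens right.
Focus is p units from the vertex along the axis: (h + p, k).

(9/2, 5)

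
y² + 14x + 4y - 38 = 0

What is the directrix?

x = 13/2

Only y is squared. Complete the square in y: (y + 2)² = -14(x - 3).
Vertex (3, -2); 4p = -14 so p = -7/2. Opens left.
Directrix is the vertical line x = h − p = 3 − (-7/2) = 13/2.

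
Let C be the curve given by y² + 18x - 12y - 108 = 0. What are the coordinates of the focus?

(7/2, 6)

Only y is squared. Complete the square in y: (y - 6)² = -18(x - 8).
Vertex (8, 6); 4p = -18 so p = -9/2. Opens left.
Focus is p units from the vertex along the axis: (h + p, k).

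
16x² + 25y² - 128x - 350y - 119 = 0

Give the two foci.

16(x² - 8x) + 25(y² - 14y) = 119
Complete the square: 16(x - 4)² + 25(y - 7)² = 119 + 256 + 1225 = 1600
Divide through by 1600 to get (x - 4)²/100 + (y - 7)²/64 = 1.
Ellipse, center (4, 7), major axis horizontal; a² = 100, b² = 64.
c² = a² - b² = 100 - 64 = 36, so c = 6.
Foci lie on the horizontal axis through the center: (h ± c, k).

(-2, 7) and (10, 7)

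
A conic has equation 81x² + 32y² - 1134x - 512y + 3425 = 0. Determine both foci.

(7, 1) and (7, 15)

Rearranging, 81(x² - 14x) + 32(y² - 16y) = -3425.
Complete the square: 81(x - 7)² + 32(y - 8)² = -3425 + 3969 + 2048 = 2592
Divide through by 2592 to get (x - 7)²/32 + (y - 8)²/81 = 1.
Ellipse, center (7, 8), major axis vertical; a² = 81, b² = 32.
c² = a² - b² = 81 - 32 = 49, so c = 7.
Foci lie on the vertical axis through the center: (h, k ± c).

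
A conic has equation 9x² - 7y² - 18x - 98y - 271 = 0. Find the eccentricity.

e = 4/3

Group: 9(x² - 2x) -7(y² + 14y) = 271
9(x - 1)² -7(y + 7)² = 271 + 9 - 343 = -63
Dividing both sides by -63: (y + 7)²/9 - (x - 1)²/7 = 1
Hyperbola, center (1, -7), transverse axis vertical; a² = 9, b² = 7.
c² = a² + b² = 16, so c = 4.
e = c/a = 4/3.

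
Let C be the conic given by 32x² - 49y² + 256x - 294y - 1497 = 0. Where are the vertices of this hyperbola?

(-11, -3) and (3, -3)

Group: 32(x² + 8x) -49(y² + 6y) = 1497
Complete the square: 32(x + 4)² -49(y + 3)² = 1497 + 512 - 441 = 1568
Divide through by 1568 to get (x + 4)²/49 - (y + 3)²/32 = 1.
Hyperbola, center (-4, -3), transverse axis horizontal; a² = 49, b² = 32.
a = 7. Vertices at (h ± a, k).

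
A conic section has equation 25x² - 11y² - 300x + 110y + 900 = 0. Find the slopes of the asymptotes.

5√11/11 and -5√11/11

25(x² - 12x) -11(y² - 10y) = -900
Complete the square: 25(x - 6)² -11(y - 5)² = -900 + 900 - 275 = -275
Divide through by -275 to get (y - 5)²/25 - (x - 6)²/11 = 1.
Hyperbola, center (6, 5), transverse axis vertical; a² = 25, b² = 11.
For a vertical hyperbola the asymptotes have slope ±a/b.
Here that is ±5/√11 = ±5√11/11.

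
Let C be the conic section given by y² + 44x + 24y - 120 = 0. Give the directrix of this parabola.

Only y is squared. Complete the square in y: (y + 12)² = -44(x - 6).
Vertex (6, -12); 4p = -44 so p = -11. Opens left.
Directrix is the vertical line x = h − p = 6 − (-11) = 17.

x = 17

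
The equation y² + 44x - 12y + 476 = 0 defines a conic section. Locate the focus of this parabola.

Only y is squared. Complete the square in y: (y - 6)² = -44(x + 10).
Vertex (-10, 6); 4p = -44 so p = -11. Opens left.
Focus is p units from the vertex along the axis: (h + p, k).

(-21, 6)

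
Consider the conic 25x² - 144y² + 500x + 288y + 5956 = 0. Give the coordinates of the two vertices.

(-10, -4) and (-10, 6)

Group: 25(x² + 20x) -144(y² - 2y) = -5956
25(x + 10)² -144(y - 1)² = -5956 + 2500 - 144 = -3600
Divide by -3600: (y - 1)²/25 - (x + 10)²/144 = 1
Hyperbola, center (-10, 1), transverse axis vertical; a² = 25, b² = 144.
a = 5. Vertices at (h, k ± a).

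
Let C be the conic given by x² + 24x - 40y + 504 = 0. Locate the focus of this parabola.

Only x is squared. Complete the square in x: (x + 12)² = 40(y - 9).
Vertex (-12, 9); 4p = 40 so p = 10. Opens up.
Focus is p units from the vertex along the axis: (h, k + p).

(-12, 19)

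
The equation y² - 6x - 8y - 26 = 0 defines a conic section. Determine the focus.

Only y is squared. Complete the square in y: (y - 4)² = 6(x + 7).
Vertex (-7, 4); 4p = 6 so p = 3/2. Opens right.
Focus is p units from the vertex along the axis: (h + p, k).

(-11/2, 4)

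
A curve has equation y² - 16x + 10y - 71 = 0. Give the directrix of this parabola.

x = -10

Only y is squared. Complete the square in y: (y + 5)² = 16(x + 6).
Vertex (-6, -5); 4p = 16 so p = 4. Opens right.
Directrix is the vertical line x = h − p = -6 − (4) = -10.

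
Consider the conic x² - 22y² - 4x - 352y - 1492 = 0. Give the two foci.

(2 - 2√23, -8) and (2 + 2√23, -8)

Group: (x² - 4x) -22(y² + 16y) = 1492
Completing the square gives (x - 2)² -22(y + 8)² = 1492 + 4 - 1408 = 88.
Dividing both sides by 88: (x - 2)²/88 - (y + 8)²/4 = 1
Hyperbola, center (2, -8), transverse axis horizontal; a² = 88, b² = 4.
c² = a² + b² = 88 + 4 = 92, so c = 2√23.
Foci lie on the horizontal axis through the center: (h ± c, k).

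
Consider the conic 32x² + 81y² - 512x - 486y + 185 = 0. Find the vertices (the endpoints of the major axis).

Group: 32(x² - 16x) + 81(y² - 6y) = -185
Complete the square: 32(x - 8)² + 81(y - 3)² = -185 + 2048 + 729 = 2592
Divide by 2592: (x - 8)²/81 + (y - 3)²/32 = 1
Ellipse, center (8, 3), major axis horizontal; a² = 81, b² = 32.
a = 9. Vertices at (h ± a, k).

(-1, 3) and (17, 3)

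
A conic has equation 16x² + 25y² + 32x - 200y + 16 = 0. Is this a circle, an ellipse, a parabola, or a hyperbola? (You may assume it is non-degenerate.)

ellipse

No xy term. Coefficients of x² and y² are A = 16, C = 25.
A and C have the same sign but A ≠ C ⇒ ellipse.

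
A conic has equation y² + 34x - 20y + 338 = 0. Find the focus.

Only y is squared. Complete the square in y: (y - 10)² = -34(x + 7).
Vertex (-7, 10); 4p = -34 so p = -17/2. Opens left.
Focus is p units from the vertex along the axis: (h + p, k).

(-31/2, 10)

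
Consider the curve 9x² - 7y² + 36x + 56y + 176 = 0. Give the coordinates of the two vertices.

9(x² + 4x) -7(y² - 8y) = -176
9(x + 2)² -7(y - 4)² = -176 + 36 - 112 = -252
Divide through by -252 to get (y - 4)²/36 - (x + 2)²/28 = 1.
Hyperbola, center (-2, 4), transverse axis vertical; a² = 36, b² = 28.
a = 6. Vertices at (h, k ± a).

(-2, -2) and (-2, 10)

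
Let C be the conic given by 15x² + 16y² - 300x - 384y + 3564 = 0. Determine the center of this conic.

(10, 12)

Group the x- and y-terms: 15(x² - 20x) + 16(y² - 24y) = -3564
Completing the square gives 15(x - 10)² + 16(y - 12)² = -3564 + 1500 + 2304 = 240.
Dividing both sides by 240: (x - 10)²/16 + (y - 12)²/15 = 1
Ellipse with center (10, 12).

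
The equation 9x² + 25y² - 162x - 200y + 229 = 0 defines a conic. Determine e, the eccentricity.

Collect terms: 9(x² - 18x) + 25(y² - 8y) = -229
9(x - 9)² + 25(y - 4)² = -229 + 729 + 400 = 900
Divide through by 900 to get (x - 9)²/100 + (y - 4)²/36 = 1.
Ellipse, center (9, 4), major axis horizontal; a² = 100, b² = 36.
c² = a² - b² = 64, so c = 8.
e = c/a = 8/10 = 4/5.

e = 4/5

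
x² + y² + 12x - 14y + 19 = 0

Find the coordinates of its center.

(-6, 7)

Collect terms: (x² + 12x) + (y² - 14y) = -19
Completing the square gives (x + 6)² + (y - 7)² = -19 + 36 + 49 = 66.
So (x + 6)² + (y - 7)² = 66.
Circle centered at (-6, 7) with r² = 66.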